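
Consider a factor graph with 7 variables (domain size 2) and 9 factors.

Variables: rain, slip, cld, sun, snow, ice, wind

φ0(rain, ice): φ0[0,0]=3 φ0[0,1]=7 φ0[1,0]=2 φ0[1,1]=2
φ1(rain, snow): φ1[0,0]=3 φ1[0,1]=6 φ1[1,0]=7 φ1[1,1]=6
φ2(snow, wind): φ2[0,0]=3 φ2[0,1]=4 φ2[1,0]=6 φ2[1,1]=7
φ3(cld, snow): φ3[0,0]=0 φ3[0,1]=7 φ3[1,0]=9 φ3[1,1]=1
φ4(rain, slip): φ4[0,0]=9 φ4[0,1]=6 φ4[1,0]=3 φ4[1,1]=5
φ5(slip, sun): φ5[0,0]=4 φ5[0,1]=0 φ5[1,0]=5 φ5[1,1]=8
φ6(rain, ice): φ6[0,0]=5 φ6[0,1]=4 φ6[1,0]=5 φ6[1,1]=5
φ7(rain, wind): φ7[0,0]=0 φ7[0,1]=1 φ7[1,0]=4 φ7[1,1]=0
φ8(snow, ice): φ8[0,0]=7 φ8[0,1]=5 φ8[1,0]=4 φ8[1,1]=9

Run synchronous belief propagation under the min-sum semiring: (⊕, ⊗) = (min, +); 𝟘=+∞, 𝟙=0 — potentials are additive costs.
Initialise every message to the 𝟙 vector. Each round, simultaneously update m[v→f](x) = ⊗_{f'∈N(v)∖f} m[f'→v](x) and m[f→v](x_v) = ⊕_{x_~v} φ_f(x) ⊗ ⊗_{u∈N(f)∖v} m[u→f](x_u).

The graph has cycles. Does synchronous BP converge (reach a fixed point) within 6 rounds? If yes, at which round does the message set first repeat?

init: all messages = 𝟙 over 2 values
r1 m[φ0→rain] = [3, 2]
r1 m[φ0→ice] = [2, 2]
r1 m[φ1→rain] = [3, 6]
r1 m[φ1→snow] = [3, 6]
r1 m[φ2→snow] = [3, 6]
r1 m[φ2→wind] = [3, 4]
r1 m[φ3→cld] = [0, 1]
r1 m[φ3→snow] = [0, 1]
r1 m[φ4→rain] = [6, 3]
r1 m[φ4→slip] = [3, 5]
r1 m[φ5→slip] = [0, 5]
r1 m[φ5→sun] = [4, 0]
r1 m[φ6→rain] = [4, 5]
r1 m[φ6→ice] = [5, 4]
r1 m[φ7→rain] = [0, 0]
r1 m[φ7→wind] = [0, 0]
r1 m[φ8→snow] = [5, 4]
r1 m[φ8→ice] = [4, 5]
r1 m[rain→φ0] = [0, 0]
r1 m[rain→φ1] = [0, 0]
r1 m[rain→φ4] = [0, 0]
r1 m[rain→φ6] = [0, 0]
r1 m[rain→φ7] = [0, 0]
r1 m[slip→φ4] = [0, 0]
r1 m[slip→φ5] = [0, 0]
r1 m[cld→φ3] = [0, 0]
r1 m[sun→φ5] = [0, 0]
r1 m[snow→φ1] = [0, 0]
r1 m[snow→φ2] = [0, 0]
r1 m[snow→φ3] = [0, 0]
r1 m[snow→φ8] = [0, 0]
r1 m[ice→φ0] = [0, 0]
r1 m[ice→φ6] = [0, 0]
r1 m[ice→φ8] = [0, 0]
r1 m[wind→φ2] = [0, 0]
r1 m[wind→φ7] = [0, 0]
r2 m[φ0→rain] = [3, 2]
r2 m[φ0→ice] = [2, 2]
r2 m[φ1→rain] = [3, 6]
r2 m[φ1→snow] = [3, 6]
r2 m[φ2→snow] = [3, 6]
r2 m[φ2→wind] = [3, 4]
r2 m[φ3→cld] = [0, 1]
r2 m[φ3→snow] = [0, 1]
r2 m[φ4→rain] = [6, 3]
r2 m[φ4→slip] = [3, 5]
r2 m[φ5→slip] = [0, 5]
r2 m[φ5→sun] = [4, 0]
r2 m[φ6→rain] = [4, 5]
r2 m[φ6→ice] = [5, 4]
r2 m[φ7→rain] = [0, 0]
r2 m[φ7→wind] = [0, 0]
r2 m[φ8→snow] = [5, 4]
r2 m[φ8→ice] = [4, 5]
r2 m[rain→φ0] = [13, 14]
r2 m[rain→φ1] = [13, 10]
r2 m[rain→φ4] = [10, 13]
r2 m[rain→φ6] = [12, 11]
r2 m[rain→φ7] = [16, 16]
r2 m[slip→φ4] = [0, 5]
r2 m[slip→φ5] = [3, 5]
r2 m[cld→φ3] = [0, 0]
r2 m[sun→φ5] = [0, 0]
r2 m[snow→φ1] = [8, 11]
r2 m[snow→φ2] = [8, 11]
r2 m[snow→φ3] = [11, 16]
r2 m[snow→φ8] = [6, 13]
r2 m[ice→φ0] = [9, 9]
r2 m[ice→φ6] = [6, 7]
r2 m[ice→φ8] = [7, 6]
r2 m[wind→φ2] = [0, 0]
r2 m[wind→φ7] = [3, 4]
r3 m[φ0→rain] = [12, 11]
r3 m[φ0→ice] = [16, 16]
r3 m[φ1→rain] = [11, 15]
r3 m[φ1→snow] = [16, 16]
r3 m[φ2→snow] = [3, 6]
r3 m[φ2→wind] = [11, 12]
r3 m[φ3→cld] = [11, 17]
r3 m[φ3→snow] = [0, 1]
r3 m[φ4→rain] = [9, 3]
r3 m[φ4→slip] = [16, 16]
r3 m[φ5→slip] = [0, 5]
r3 m[φ5→sun] = [7, 3]
r3 m[φ6→rain] = [11, 11]
r3 m[φ6→ice] = [16, 16]
r3 m[φ7→rain] = [3, 4]
r3 m[φ7→wind] = [16, 16]
r3 m[φ8→snow] = [11, 11]
r3 m[φ8→ice] = [13, 11]
r3 m[rain→φ0] = [13, 14]
r3 m[rain→φ1] = [13, 10]
r3 m[rain→φ4] = [10, 13]
r3 m[rain→φ6] = [12, 11]
r3 m[rain→φ7] = [16, 16]
r3 m[slip→φ4] = [0, 5]
r3 m[slip→φ5] = [3, 5]
r3 m[cld→φ3] = [0, 0]
r3 m[sun→φ5] = [0, 0]
r3 m[snow→φ1] = [8, 11]
r3 m[snow→φ2] = [8, 11]
r3 m[snow→φ3] = [11, 16]
r3 m[snow→φ8] = [6, 13]
r3 m[ice→φ0] = [9, 9]
r3 m[ice→φ6] = [6, 7]
r3 m[ice→φ8] = [7, 6]
r3 m[wind→φ2] = [0, 0]
r3 m[wind→φ7] = [3, 4]
r4 m[φ0→rain] = [12, 11]
r4 m[φ0→ice] = [16, 16]
r4 m[φ1→rain] = [11, 15]
r4 m[φ1→snow] = [16, 16]
r4 m[φ2→snow] = [3, 6]
r4 m[φ2→wind] = [11, 12]
r4 m[φ3→cld] = [11, 17]
r4 m[φ3→snow] = [0, 1]
r4 m[φ4→rain] = [9, 3]
r4 m[φ4→slip] = [16, 16]
r4 m[φ5→slip] = [0, 5]
r4 m[φ5→sun] = [7, 3]
r4 m[φ6→rain] = [11, 11]
r4 m[φ6→ice] = [16, 16]
r4 m[φ7→rain] = [3, 4]
r4 m[φ7→wind] = [16, 16]
r4 m[φ8→snow] = [11, 11]
r4 m[φ8→ice] = [13, 11]
r4 m[rain→φ0] = [34, 33]
r4 m[rain→φ1] = [35, 29]
r4 m[rain→φ4] = [37, 41]
r4 m[rain→φ6] = [35, 33]
r4 m[rain→φ7] = [43, 40]
r4 m[slip→φ4] = [0, 5]
r4 m[slip→φ5] = [16, 16]
r4 m[cld→φ3] = [0, 0]
r4 m[sun→φ5] = [0, 0]
r4 m[snow→φ1] = [14, 18]
r4 m[snow→φ2] = [27, 28]
r4 m[snow→φ3] = [30, 33]
r4 m[snow→φ8] = [19, 23]
r4 m[ice→φ0] = [29, 27]
r4 m[ice→φ6] = [29, 27]
r4 m[ice→φ8] = [32, 32]
r4 m[wind→φ2] = [16, 16]
r4 m[wind→φ7] = [11, 12]
r5 m[φ0→rain] = [32, 29]
r5 m[φ0→ice] = [35, 35]
r5 m[φ1→rain] = [17, 21]
r5 m[φ1→snow] = [36, 35]
r5 m[φ2→snow] = [19, 22]
r5 m[φ2→wind] = [30, 31]
r5 m[φ3→cld] = [30, 34]
r5 m[φ3→snow] = [0, 1]
r5 m[φ4→rain] = [9, 3]
r5 m[φ4→slip] = [44, 43]
r5 m[φ5→slip] = [0, 5]
r5 m[φ5→sun] = [20, 16]
r5 m[φ6→rain] = [31, 32]
r5 m[φ6→ice] = [38, 38]
r5 m[φ7→rain] = [11, 12]
r5 m[φ7→wind] = [43, 40]
r5 m[φ8→snow] = [37, 36]
r5 m[φ8→ice] = [26, 24]
r5 m[rain→φ0] = [34, 33]
r5 m[rain→φ1] = [35, 29]
r5 m[rain→φ4] = [37, 41]
r5 m[rain→φ6] = [35, 33]
r5 m[rain→φ7] = [43, 40]
r5 m[slip→φ4] = [0, 5]
r5 m[slip→φ5] = [16, 16]
r5 m[cld→φ3] = [0, 0]
r5 m[sun→φ5] = [0, 0]
r5 m[snow→φ1] = [14, 18]
r5 m[snow→φ2] = [27, 28]
r5 m[snow→φ3] = [30, 33]
r5 m[snow→φ8] = [19, 23]
r5 m[ice→φ0] = [29, 27]
r5 m[ice→φ6] = [29, 27]
r5 m[ice→φ8] = [32, 32]
r5 m[wind→φ2] = [16, 16]
r5 m[wind→φ7] = [11, 12]
r6 m[φ0→rain] = [32, 29]
r6 m[φ0→ice] = [35, 35]
r6 m[φ1→rain] = [17, 21]
r6 m[φ1→snow] = [36, 35]
r6 m[φ2→snow] = [19, 22]
r6 m[φ2→wind] = [30, 31]
r6 m[φ3→cld] = [30, 34]
r6 m[φ3→snow] = [0, 1]
r6 m[φ4→rain] = [9, 3]
r6 m[φ4→slip] = [44, 43]
r6 m[φ5→slip] = [0, 5]
r6 m[φ5→sun] = [20, 16]
r6 m[φ6→rain] = [31, 32]
r6 m[φ6→ice] = [38, 38]
r6 m[φ7→rain] = [11, 12]
r6 m[φ7→wind] = [43, 40]
r6 m[φ8→snow] = [37, 36]
r6 m[φ8→ice] = [26, 24]
r6 m[rain→φ0] = [68, 68]
r6 m[rain→φ1] = [83, 76]
r6 m[rain→φ4] = [91, 94]
r6 m[rain→φ6] = [69, 65]
r6 m[rain→φ7] = [89, 85]
r6 m[slip→φ4] = [0, 5]
r6 m[slip→φ5] = [44, 43]
r6 m[cld→φ3] = [0, 0]
r6 m[sun→φ5] = [0, 0]
r6 m[snow→φ1] = [56, 59]
r6 m[snow→φ2] = [73, 72]
r6 m[snow→φ3] = [92, 93]
r6 m[snow→φ8] = [55, 58]
r6 m[ice→φ0] = [64, 62]
r6 m[ice→φ6] = [61, 59]
r6 m[ice→φ8] = [73, 73]
r6 m[wind→φ2] = [43, 40]
r6 m[wind→φ7] = [30, 31]
no fixed point within 6 rounds

NOT CONVERGED within 6 rounds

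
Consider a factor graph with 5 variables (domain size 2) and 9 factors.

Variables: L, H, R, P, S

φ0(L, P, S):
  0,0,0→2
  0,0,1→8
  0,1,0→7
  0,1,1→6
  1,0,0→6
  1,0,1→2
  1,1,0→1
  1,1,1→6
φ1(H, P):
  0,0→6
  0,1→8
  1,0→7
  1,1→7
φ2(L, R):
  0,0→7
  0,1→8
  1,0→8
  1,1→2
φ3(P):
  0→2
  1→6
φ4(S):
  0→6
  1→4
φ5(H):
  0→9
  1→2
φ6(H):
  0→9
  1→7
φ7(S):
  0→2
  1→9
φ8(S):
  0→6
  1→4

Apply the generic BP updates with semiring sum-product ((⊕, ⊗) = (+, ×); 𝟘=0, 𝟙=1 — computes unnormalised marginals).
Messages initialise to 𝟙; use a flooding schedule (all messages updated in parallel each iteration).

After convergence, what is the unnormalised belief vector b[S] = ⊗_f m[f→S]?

b[S] = [44629920, 120228480]

init: all messages = 𝟙 over 2 values
r1 m[φ0→L] = [23, 15]
r1 m[φ0→P] = [18, 20]
r1 m[φ0→S] = [16, 22]
r1 m[φ1→H] = [14, 14]
r1 m[φ1→P] = [13, 15]
r1 m[φ2→L] = [15, 10]
r1 m[φ2→R] = [15, 10]
r1 m[φ3→P] = [2, 6]
r1 m[φ4→S] = [6, 4]
r1 m[φ5→H] = [9, 2]
r1 m[φ6→H] = [9, 7]
r1 m[φ7→S] = [2, 9]
r1 m[φ8→S] = [6, 4]
r1 m[L→φ0] = [1, 1]
r1 m[L→φ2] = [1, 1]
r1 m[H→φ1] = [1, 1]
r1 m[H→φ5] = [1, 1]
r1 m[H→φ6] = [1, 1]
r1 m[R→φ2] = [1, 1]
r1 m[P→φ0] = [1, 1]
r1 m[P→φ1] = [1, 1]
r1 m[P→φ3] = [1, 1]
r1 m[S→φ0] = [1, 1]
r1 m[S→φ4] = [1, 1]
r1 m[S→φ7] = [1, 1]
r1 m[S→φ8] = [1, 1]
r2 m[φ0→L] = [23, 15]
r2 m[φ0→P] = [18, 20]
r2 m[φ0→S] = [16, 22]
r2 m[φ1→H] = [14, 14]
r2 m[φ1→P] = [13, 15]
r2 m[φ2→L] = [15, 10]
r2 m[φ2→R] = [15, 10]
r2 m[φ3→P] = [2, 6]
r2 m[φ4→S] = [6, 4]
r2 m[φ5→H] = [9, 2]
r2 m[φ6→H] = [9, 7]
r2 m[φ7→S] = [2, 9]
r2 m[φ8→S] = [6, 4]
r2 m[L→φ0] = [15, 10]
r2 m[L→φ2] = [23, 15]
r2 m[H→φ1] = [81, 14]
r2 m[H→φ5] = [126, 98]
r2 m[H→φ6] = [126, 28]
r2 m[R→φ2] = [1, 1]
r2 m[P→φ0] = [26, 90]
r2 m[P→φ1] = [36, 120]
r2 m[P→φ3] = [234, 300]
r2 m[S→φ0] = [72, 144]
r2 m[S→φ4] = [192, 792]
r2 m[S→φ7] = [576, 352]
r2 m[S→φ8] = [192, 792]
r3 m[φ0→L] = [156816, 102960]
r3 m[φ0→P] = [26640, 29880]
r3 m[φ0→S] = [12690, 17140]
r3 m[φ1→H] = [1176, 1092]
r3 m[φ1→P] = [584, 746]
r3 m[φ2→L] = [15, 10]
r3 m[φ2→R] = [281, 214]
r3 m[φ3→P] = [2, 6]
r3 m[φ4→S] = [6, 4]
r3 m[φ5→H] = [9, 2]
r3 m[φ6→H] = [9, 7]
r3 m[φ7→S] = [2, 9]
r3 m[φ8→S] = [6, 4]
r3 m[L→φ0] = [15, 10]
r3 m[L→φ2] = [23, 15]
r3 m[H→φ1] = [81, 14]
r3 m[H→φ5] = [126, 98]
r3 m[H→φ6] = [126, 28]
r3 m[R→φ2] = [1, 1]
r3 m[P→φ0] = [26, 90]
r3 m[P→φ1] = [36, 120]
r3 m[P→φ3] = [234, 300]
r3 m[S→φ0] = [72, 144]
r3 m[S→φ4] = [192, 792]
r3 m[S→φ7] = [576, 352]
r3 m[S→φ8] = [192, 792]
r4 m[φ0→L] = [156816, 102960]
r4 m[φ0→P] = [26640, 29880]
r4 m[φ0→S] = [12690, 17140]
r4 m[φ1→H] = [1176, 1092]
r4 m[φ1→P] = [584, 746]
r4 m[φ2→L] = [15, 10]
r4 m[φ2→R] = [281, 214]
r4 m[φ3→P] = [2, 6]
r4 m[φ4→S] = [6, 4]
r4 m[φ5→H] = [9, 2]
r4 m[φ6→H] = [9, 7]
r4 m[φ7→S] = [2, 9]
r4 m[φ8→S] = [6, 4]
r4 m[L→φ0] = [15, 10]
r4 m[L→φ2] = [156816, 102960]
r4 m[H→φ1] = [81, 14]
r4 m[H→φ5] = [10584, 7644]
r4 m[H→φ6] = [10584, 2184]
r4 m[R→φ2] = [1, 1]
r4 m[P→φ0] = [1168, 4476]
r4 m[P→φ1] = [53280, 179280]
r4 m[P→φ3] = [15557760, 22290480]
r4 m[S→φ0] = [72, 144]
r4 m[S→φ4] = [152280, 617040]
r4 m[S→φ7] = [456840, 274240]
r4 m[S→φ8] = [152280, 617040]
r5 m[φ0→L] = [7636896, 5030496]
r5 m[φ0→P] = [26640, 29880]
r5 m[φ0→S] = [619860, 834920]
r5 m[φ1→H] = [1753920, 1627920]
r5 m[φ1→P] = [584, 746]
r5 m[φ2→L] = [15, 10]
r5 m[φ2→R] = [1921392, 1460448]
r5 m[φ3→P] = [2, 6]
r5 m[φ4→S] = [6, 4]
r5 m[φ5→H] = [9, 2]
r5 m[φ6→H] = [9, 7]
r5 m[φ7→S] = [2, 9]
r5 m[φ8→S] = [6, 4]
r5 m[L→φ0] = [15, 10]
r5 m[L→φ2] = [156816, 102960]
r5 m[H→φ1] = [81, 14]
r5 m[H→φ5] = [10584, 7644]
r5 m[H→φ6] = [10584, 2184]
r5 m[R→φ2] = [1, 1]
r5 m[P→φ0] = [1168, 4476]
r5 m[P→φ1] = [53280, 179280]
r5 m[P→φ3] = [15557760, 22290480]
r5 m[S→φ0] = [72, 144]
r5 m[S→φ4] = [152280, 617040]
r5 m[S→φ7] = [456840, 274240]
r5 m[S→φ8] = [152280, 617040]
r6 m[φ0→L] = [7636896, 5030496]
r6 m[φ0→P] = [26640, 29880]
r6 m[φ0→S] = [619860, 834920]
r6 m[φ1→H] = [1753920, 1627920]
r6 m[φ1→P] = [584, 746]
r6 m[φ2→L] = [15, 10]
r6 m[φ2→R] = [1921392, 1460448]
r6 m[φ3→P] = [2, 6]
r6 m[φ4→S] = [6, 4]
r6 m[φ5→H] = [9, 2]
r6 m[φ6→H] = [9, 7]
r6 m[φ7→S] = [2, 9]
r6 m[φ8→S] = [6, 4]
r6 m[L→φ0] = [15, 10]
r6 m[L→φ2] = [7636896, 5030496]
r6 m[H→φ1] = [81, 14]
r6 m[H→φ5] = [15785280, 11395440]
r6 m[H→φ6] = [15785280, 3255840]
r6 m[R→φ2] = [1, 1]
r6 m[P→φ0] = [1168, 4476]
r6 m[P→φ1] = [53280, 179280]
r6 m[P→φ3] = [15557760, 22290480]
r6 m[S→φ0] = [72, 144]
r6 m[S→φ4] = [7438320, 30057120]
r6 m[S→φ7] = [22314960, 13358720]
r6 m[S→φ8] = [7438320, 30057120]
r7 m[φ0→L] = [7636896, 5030496]
r7 m[φ0→P] = [26640, 29880]
r7 m[φ0→S] = [619860, 834920]
r7 m[φ1→H] = [1753920, 1627920]
r7 m[φ1→P] = [584, 746]
r7 m[φ2→L] = [15, 10]
r7 m[φ2→R] = [93702240, 71156160]
r7 m[φ3→P] = [2, 6]
r7 m[φ4→S] = [6, 4]
r7 m[φ5→H] = [9, 2]
r7 m[φ6→H] = [9, 7]
r7 m[φ7→S] = [2, 9]
r7 m[φ8→S] = [6, 4]
r7 m[L→φ0] = [15, 10]
r7 m[L→φ2] = [7636896, 5030496]
r7 m[H→φ1] = [81, 14]
r7 m[H→φ5] = [15785280, 11395440]
r7 m[H→φ6] = [15785280, 3255840]
r7 m[R→φ2] = [1, 1]
r7 m[P→φ0] = [1168, 4476]
r7 m[P→φ1] = [53280, 179280]
r7 m[P→φ3] = [15557760, 22290480]
r7 m[S→φ0] = [72, 144]
r7 m[S→φ4] = [7438320, 30057120]
r7 m[S→φ7] = [22314960, 13358720]
r7 m[S→φ8] = [7438320, 30057120]
r8 m[φ0→L] = [7636896, 5030496]
r8 m[φ0→P] = [26640, 29880]
r8 m[φ0→S] = [619860, 834920]
r8 m[φ1→H] = [1753920, 1627920]
r8 m[φ1→P] = [584, 746]
r8 m[φ2→L] = [15, 10]
r8 m[φ2→R] = [93702240, 71156160]
r8 m[φ3→P] = [2, 6]
r8 m[φ4→S] = [6, 4]
r8 m[φ5→H] = [9, 2]
r8 m[φ6→H] = [9, 7]
r8 m[φ7→S] = [2, 9]
r8 m[φ8→S] = [6, 4]
r8 m[L→φ0] = [15, 10]
r8 m[L→φ2] = [7636896, 5030496]
r8 m[H→φ1] = [81, 14]
r8 m[H→φ5] = [15785280, 11395440]
r8 m[H→φ6] = [15785280, 3255840]
r8 m[R→φ2] = [1, 1]
r8 m[P→φ0] = [1168, 4476]
r8 m[P→φ1] = [53280, 179280]
r8 m[P→φ3] = [15557760, 22290480]
r8 m[S→φ0] = [72, 144]
r8 m[S→φ4] = [7438320, 30057120]
r8 m[S→φ7] = [22314960, 13358720]
r8 m[S→φ8] = [7438320, 30057120]
fixed point reached at round 8
b[S] = ⊗ incoming = [44629920, 120228480]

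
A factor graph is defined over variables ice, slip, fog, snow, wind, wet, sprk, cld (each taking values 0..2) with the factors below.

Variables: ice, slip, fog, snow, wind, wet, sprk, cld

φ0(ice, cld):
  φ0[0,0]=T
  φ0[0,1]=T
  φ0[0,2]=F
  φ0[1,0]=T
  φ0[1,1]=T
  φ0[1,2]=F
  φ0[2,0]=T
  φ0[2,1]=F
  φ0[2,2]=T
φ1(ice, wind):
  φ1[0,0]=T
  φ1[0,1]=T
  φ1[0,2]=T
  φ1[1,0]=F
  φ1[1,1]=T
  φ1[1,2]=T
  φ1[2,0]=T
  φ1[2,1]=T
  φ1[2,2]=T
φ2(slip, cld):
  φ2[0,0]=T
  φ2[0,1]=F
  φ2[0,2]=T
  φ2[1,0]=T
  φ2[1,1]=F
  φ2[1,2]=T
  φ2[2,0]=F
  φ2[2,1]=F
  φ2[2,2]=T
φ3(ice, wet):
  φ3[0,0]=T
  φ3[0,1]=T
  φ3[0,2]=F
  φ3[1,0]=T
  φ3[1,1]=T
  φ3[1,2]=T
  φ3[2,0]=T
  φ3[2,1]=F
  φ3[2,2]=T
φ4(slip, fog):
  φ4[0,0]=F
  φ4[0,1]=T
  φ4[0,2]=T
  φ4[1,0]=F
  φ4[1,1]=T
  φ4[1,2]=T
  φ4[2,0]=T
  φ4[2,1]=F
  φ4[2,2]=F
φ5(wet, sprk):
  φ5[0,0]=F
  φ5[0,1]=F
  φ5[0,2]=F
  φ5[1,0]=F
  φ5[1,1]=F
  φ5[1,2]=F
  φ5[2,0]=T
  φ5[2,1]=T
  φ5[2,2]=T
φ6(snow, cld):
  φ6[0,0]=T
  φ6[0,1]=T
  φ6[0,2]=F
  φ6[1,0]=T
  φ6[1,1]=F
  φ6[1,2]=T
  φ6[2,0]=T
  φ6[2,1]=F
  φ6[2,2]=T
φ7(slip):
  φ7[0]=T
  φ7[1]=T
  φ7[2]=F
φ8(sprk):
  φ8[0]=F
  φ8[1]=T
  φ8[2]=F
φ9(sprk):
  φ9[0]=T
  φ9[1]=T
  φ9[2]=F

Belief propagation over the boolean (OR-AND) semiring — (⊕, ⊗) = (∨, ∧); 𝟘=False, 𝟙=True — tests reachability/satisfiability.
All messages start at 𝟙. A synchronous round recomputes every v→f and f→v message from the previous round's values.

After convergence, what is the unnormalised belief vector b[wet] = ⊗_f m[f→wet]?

init: all messages = 𝟙 over 3 values
r1 m[φ0→ice] = [T, T, T]
r1 m[φ0→cld] = [T, T, T]
r1 m[φ1→ice] = [T, T, T]
r1 m[φ1→wind] = [T, T, T]
r1 m[φ2→slip] = [T, T, T]
r1 m[φ2→cld] = [T, F, T]
r1 m[φ3→ice] = [T, T, T]
r1 m[φ3→wet] = [T, T, T]
r1 m[φ4→slip] = [T, T, T]
r1 m[φ4→fog] = [T, T, T]
r1 m[φ5→wet] = [F, F, T]
r1 m[φ5→sprk] = [T, T, T]
r1 m[φ6→snow] = [T, T, T]
r1 m[φ6→cld] = [T, T, T]
r1 m[φ7→slip] = [T, T, F]
r1 m[φ8→sprk] = [F, T, F]
r1 m[φ9→sprk] = [T, T, F]
r1 m[ice→φ0] = [T, T, T]
r1 m[ice→φ1] = [T, T, T]
r1 m[ice→φ3] = [T, T, T]
r1 m[slip→φ2] = [T, T, T]
r1 m[slip→φ4] = [T, T, T]
r1 m[slip→φ7] = [T, T, T]
r1 m[fog→φ4] = [T, T, T]
r1 m[snow→φ6] = [T, T, T]
r1 m[wind→φ1] = [T, T, T]
r1 m[wet→φ3] = [T, T, T]
r1 m[wet→φ5] = [T, T, T]
r1 m[sprk→φ5] = [T, T, T]
r1 m[sprk→φ8] = [T, T, T]
r1 m[sprk→φ9] = [T, T, T]
r1 m[cld→φ0] = [T, T, T]
r1 m[cld→φ2] = [T, T, T]
r1 m[cld→φ6] = [T, T, T]
r2 m[φ0→ice] = [T, T, T]
r2 m[φ0→cld] = [T, T, T]
r2 m[φ1→ice] = [T, T, T]
r2 m[φ1→wind] = [T, T, T]
r2 m[φ2→slip] = [T, T, T]
r2 m[φ2→cld] = [T, F, T]
r2 m[φ3→ice] = [T, T, T]
r2 m[φ3→wet] = [T, T, T]
r2 m[φ4→slip] = [T, T, T]
r2 m[φ4→fog] = [T, T, T]
r2 m[φ5→wet] = [F, F, T]
r2 m[φ5→sprk] = [T, T, T]
r2 m[φ6→snow] = [T, T, T]
r2 m[φ6→cld] = [T, T, T]
r2 m[φ7→slip] = [T, T, F]
r2 m[φ8→sprk] = [F, T, F]
r2 m[φ9→sprk] = [T, T, F]
r2 m[ice→φ0] = [T, T, T]
r2 m[ice→φ1] = [T, T, T]
r2 m[ice→φ3] = [T, T, T]
r2 m[slip→φ2] = [T, T, F]
r2 m[slip→φ4] = [T, T, F]
r2 m[slip→φ7] = [T, T, T]
r2 m[fog→φ4] = [T, T, T]
r2 m[snow→φ6] = [T, T, T]
r2 m[wind→φ1] = [T, T, T]
r2 m[wet→φ3] = [F, F, T]
r2 m[wet→φ5] = [T, T, T]
r2 m[sprk→φ5] = [F, T, F]
r2 m[sprk→φ8] = [T, T, F]
r2 m[sprk→φ9] = [F, T, F]
r2 m[cld→φ0] = [T, F, T]
r2 m[cld→φ2] = [T, T, T]
r2 m[cld→φ6] = [T, F, T]
r3 m[φ0→ice] = [T, T, T]
r3 m[φ0→cld] = [T, T, T]
r3 m[φ1→ice] = [T, T, T]
r3 m[φ1→wind] = [T, T, T]
r3 m[φ2→slip] = [T, T, T]
r3 m[φ2→cld] = [T, F, T]
r3 m[φ3→ice] = [F, T, T]
r3 m[φ3→wet] = [T, T, T]
r3 m[φ4→slip] = [T, T, T]
r3 m[φ4→fog] = [F, T, T]
r3 m[φ5→wet] = [F, F, T]
r3 m[φ5→sprk] = [T, T, T]
r3 m[φ6→snow] = [T, T, T]
r3 m[φ6→cld] = [T, T, T]
r3 m[φ7→slip] = [T, T, F]
r3 m[φ8→sprk] = [F, T, F]
r3 m[φ9→sprk] = [T, T, F]
r3 m[ice→φ0] = [T, T, T]
r3 m[ice→φ1] = [T, T, T]
r3 m[ice→φ3] = [T, T, T]
r3 m[slip→φ2] = [T, T, F]
r3 m[slip→φ4] = [T, T, F]
r3 m[slip→φ7] = [T, T, T]
r3 m[fog→φ4] = [T, T, T]
r3 m[snow→φ6] = [T, T, T]
r3 m[wind→φ1] = [T, T, T]
r3 m[wet→φ3] = [F, F, T]
r3 m[wet→φ5] = [T, T, T]
r3 m[sprk→φ5] = [F, T, F]
r3 m[sprk→φ8] = [T, T, F]
r3 m[sprk→φ9] = [F, T, F]
r3 m[cld→φ0] = [T, F, T]
r3 m[cld→φ2] = [T, T, T]
r3 m[cld→φ6] = [T, F, T]
r4 m[φ0→ice] = [T, T, T]
r4 m[φ0→cld] = [T, T, T]
r4 m[φ1→ice] = [T, T, T]
r4 m[φ1→wind] = [T, T, T]
r4 m[φ2→slip] = [T, T, T]
r4 m[φ2→cld] = [T, F, T]
r4 m[φ3→ice] = [F, T, T]
r4 m[φ3→wet] = [T, T, T]
r4 m[φ4→slip] = [T, T, T]
r4 m[φ4→fog] = [F, T, T]
r4 m[φ5→wet] = [F, F, T]
r4 m[φ5→sprk] = [T, T, T]
r4 m[φ6→snow] = [T, T, T]
r4 m[φ6→cld] = [T, T, T]
r4 m[φ7→slip] = [T, T, F]
r4 m[φ8→sprk] = [F, T, F]
r4 m[φ9→sprk] = [T, T, F]
r4 m[ice→φ0] = [F, T, T]
r4 m[ice→φ1] = [F, T, T]
r4 m[ice→φ3] = [T, T, T]
r4 m[slip→φ2] = [T, T, F]
r4 m[slip→φ4] = [T, T, F]
r4 m[slip→φ7] = [T, T, T]
r4 m[fog→φ4] = [T, T, T]
r4 m[snow→φ6] = [T, T, T]
r4 m[wind→φ1] = [T, T, T]
r4 m[wet→φ3] = [F, F, T]
r4 m[wet→φ5] = [T, T, T]
r4 m[sprk→φ5] = [F, T, F]
r4 m[sprk→φ8] = [T, T, F]
r4 m[sprk→φ9] = [F, T, F]
r4 m[cld→φ0] = [T, F, T]
r4 m[cld→φ2] = [T, T, T]
r4 m[cld→φ6] = [T, F, T]
r5 m[φ0→ice] = [T, T, T]
r5 m[φ0→cld] = [T, T, T]
r5 m[φ1→ice] = [T, T, T]
r5 m[φ1→wind] = [T, T, T]
r5 m[φ2→slip] = [T, T, T]
r5 m[φ2→cld] = [T, F, T]
r5 m[φ3→ice] = [F, T, T]
r5 m[φ3→wet] = [T, T, T]
r5 m[φ4→slip] = [T, T, T]
r5 m[φ4→fog] = [F, T, T]
r5 m[φ5→wet] = [F, F, T]
r5 m[φ5→sprk] = [T, T, T]
r5 m[φ6→snow] = [T, T, T]
r5 m[φ6→cld] = [T, T, T]
r5 m[φ7→slip] = [T, T, F]
r5 m[φ8→sprk] = [F, T, F]
r5 m[φ9→sprk] = [T, T, F]
r5 m[ice→φ0] = [F, T, T]
r5 m[ice→φ1] = [F, T, T]
r5 m[ice→φ3] = [T, T, T]
r5 m[slip→φ2] = [T, T, F]
r5 m[slip→φ4] = [T, T, F]
r5 m[slip→φ7] = [T, T, T]
r5 m[fog→φ4] = [T, T, T]
r5 m[snow→φ6] = [T, T, T]
r5 m[wind→φ1] = [T, T, T]
r5 m[wet→φ3] = [F, F, T]
r5 m[wet→φ5] = [T, T, T]
r5 m[sprk→φ5] = [F, T, F]
r5 m[sprk→φ8] = [T, T, F]
r5 m[sprk→φ9] = [F, T, F]
r5 m[cld→φ0] = [T, F, T]
r5 m[cld→φ2] = [T, T, T]
r5 m[cld→φ6] = [T, F, T]
fixed point reached at round 5
b[wet] = ⊗ incoming = [F, F, T]

b[wet] = [F, F, T]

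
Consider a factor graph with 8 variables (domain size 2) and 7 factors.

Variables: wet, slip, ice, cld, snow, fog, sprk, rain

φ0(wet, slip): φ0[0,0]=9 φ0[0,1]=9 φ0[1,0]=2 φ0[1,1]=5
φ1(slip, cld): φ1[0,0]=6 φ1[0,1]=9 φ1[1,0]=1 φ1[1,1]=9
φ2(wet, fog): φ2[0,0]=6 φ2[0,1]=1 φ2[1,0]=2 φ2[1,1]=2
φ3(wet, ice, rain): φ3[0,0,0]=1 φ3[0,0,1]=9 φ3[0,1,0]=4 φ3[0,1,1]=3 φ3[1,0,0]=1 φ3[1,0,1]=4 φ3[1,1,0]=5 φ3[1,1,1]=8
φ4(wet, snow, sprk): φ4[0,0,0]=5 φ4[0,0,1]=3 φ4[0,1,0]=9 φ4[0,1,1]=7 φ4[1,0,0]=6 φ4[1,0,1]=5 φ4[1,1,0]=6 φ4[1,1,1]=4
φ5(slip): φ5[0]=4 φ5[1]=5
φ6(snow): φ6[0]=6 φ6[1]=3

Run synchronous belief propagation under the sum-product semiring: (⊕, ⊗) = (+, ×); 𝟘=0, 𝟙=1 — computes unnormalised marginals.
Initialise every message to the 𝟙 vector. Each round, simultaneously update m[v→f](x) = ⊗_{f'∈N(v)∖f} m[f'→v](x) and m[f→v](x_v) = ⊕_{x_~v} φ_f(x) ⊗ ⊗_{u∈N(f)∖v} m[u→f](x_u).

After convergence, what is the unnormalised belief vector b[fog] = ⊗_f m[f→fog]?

init: all messages = 𝟙 over 2 values
r1 m[φ0→wet] = [18, 7]
r1 m[φ0→slip] = [11, 14]
r1 m[φ1→slip] = [15, 10]
r1 m[φ1→cld] = [7, 18]
r1 m[φ2→wet] = [7, 4]
r1 m[φ2→fog] = [8, 3]
r1 m[φ3→wet] = [17, 18]
r1 m[φ3→ice] = [15, 20]
r1 m[φ3→rain] = [11, 24]
r1 m[φ4→wet] = [24, 21]
r1 m[φ4→snow] = [19, 26]
r1 m[φ4→sprk] = [26, 19]
r1 m[φ5→slip] = [4, 5]
r1 m[φ6→snow] = [6, 3]
r1 m[wet→φ0] = [1, 1]
r1 m[wet→φ2] = [1, 1]
r1 m[wet→φ3] = [1, 1]
r1 m[wet→φ4] = [1, 1]
r1 m[slip→φ0] = [1, 1]
r1 m[slip→φ1] = [1, 1]
r1 m[slip→φ5] = [1, 1]
r1 m[ice→φ3] = [1, 1]
r1 m[cld→φ1] = [1, 1]
r1 m[snow→φ4] = [1, 1]
r1 m[snow→φ6] = [1, 1]
r1 m[fog→φ2] = [1, 1]
r1 m[sprk→φ4] = [1, 1]
r1 m[rain→φ3] = [1, 1]
r2 m[φ0→wet] = [18, 7]
r2 m[φ0→slip] = [11, 14]
r2 m[φ1→slip] = [15, 10]
r2 m[φ1→cld] = [7, 18]
r2 m[φ2→wet] = [7, 4]
r2 m[φ2→fog] = [8, 3]
r2 m[φ3→wet] = [17, 18]
r2 m[φ3→ice] = [15, 20]
r2 m[φ3→rain] = [11, 24]
r2 m[φ4→wet] = [24, 21]
r2 m[φ4→snow] = [19, 26]
r2 m[φ4→sprk] = [26, 19]
r2 m[φ5→slip] = [4, 5]
r2 m[φ6→snow] = [6, 3]
r2 m[wet→φ0] = [2856, 1512]
r2 m[wet→φ2] = [7344, 2646]
r2 m[wet→φ3] = [3024, 588]
r2 m[wet→φ4] = [2142, 504]
r2 m[slip→φ0] = [60, 50]
r2 m[slip→φ1] = [44, 70]
r2 m[slip→φ5] = [165, 140]
r2 m[ice→φ3] = [1, 1]
r2 m[cld→φ1] = [1, 1]
r2 m[snow→φ4] = [6, 3]
r2 m[snow→φ6] = [19, 26]
r2 m[fog→φ2] = [1, 1]
r2 m[sprk→φ4] = [1, 1]
r2 m[rain→φ3] = [1, 1]
r3 m[φ0→wet] = [990, 370]
r3 m[φ0→slip] = [28728, 33264]
r3 m[φ1→slip] = [15, 10]
r3 m[φ1→cld] = [334, 1026]
r3 m[φ2→wet] = [7, 4]
r3 m[φ2→fog] = [49356, 12636]
r3 m[φ3→wet] = [17, 18]
r3 m[φ3→ice] = [33180, 28812]
r3 m[φ3→rain] = [18648, 43344]
r3 m[φ4→wet] = [96, 96]
r3 m[φ4→snow] = [22680, 39312]
r3 m[φ4→sprk] = [149310, 104706]
r3 m[φ5→slip] = [4, 5]
r3 m[φ6→snow] = [6, 3]
r3 m[wet→φ0] = [2856, 1512]
r3 m[wet→φ2] = [7344, 2646]
r3 m[wet→φ3] = [3024, 588]
r3 m[wet→φ4] = [2142, 504]
r3 m[slip→φ0] = [60, 50]
r3 m[slip→φ1] = [44, 70]
r3 m[slip→φ5] = [165, 140]
r3 m[ice→φ3] = [1, 1]
r3 m[cld→φ1] = [1, 1]
r3 m[snow→φ4] = [6, 3]
r3 m[snow→φ6] = [19, 26]
r3 m[fog→φ2] = [1, 1]
r3 m[sprk→φ4] = [1, 1]
r3 m[rain→φ3] = [1, 1]
r4 m[φ0→wet] = [990, 370]
r4 m[φ0→slip] = [28728, 33264]
r4 m[φ1→slip] = [15, 10]
r4 m[φ1→cld] = [334, 1026]
r4 m[φ2→wet] = [7, 4]
r4 m[φ2→fog] = [49356, 12636]
r4 m[φ3→wet] = [17, 18]
r4 m[φ3→ice] = [33180, 28812]
r4 m[φ3→rain] = [18648, 43344]
r4 m[φ4→wet] = [96, 96]
r4 m[φ4→snow] = [22680, 39312]
r4 m[φ4→sprk] = [149310, 104706]
r4 m[φ5→slip] = [4, 5]
r4 m[φ6→snow] = [6, 3]
r4 m[wet→φ0] = [11424, 6912]
r4 m[wet→φ2] = [1615680, 639360]
r4 m[wet→φ3] = [665280, 142080]
r4 m[wet→φ4] = [117810, 26640]
r4 m[slip→φ0] = [60, 50]
r4 m[slip→φ1] = [114912, 166320]
r4 m[slip→φ5] = [430920, 332640]
r4 m[ice→φ3] = [1, 1]
r4 m[cld→φ1] = [1, 1]
r4 m[snow→φ4] = [6, 3]
r4 m[snow→φ6] = [22680, 39312]
r4 m[fog→φ2] = [1, 1]
r4 m[sprk→φ4] = [1, 1]
r4 m[rain→φ3] = [1, 1]
r5 m[φ0→wet] = [990, 370]
r5 m[φ0→slip] = [116640, 137376]
r5 m[φ1→slip] = [15, 10]
r5 m[φ1→cld] = [855792, 2531088]
r5 m[φ2→wet] = [7, 4]
r5 m[φ2→fog] = [10972800, 2894400]
r5 m[φ3→wet] = [17, 18]
r5 m[φ3→ice] = [7363200, 6504000]
r5 m[φ3→rain] = [4178880, 9688320]
r5 m[φ4→wet] = [96, 96]
r5 m[φ4→snow] = [1235520, 2151360]
r5 m[φ4→sprk] = [8153730, 5713470]
r5 m[φ5→slip] = [4, 5]
r5 m[φ6→snow] = [6, 3]
r5 m[wet→φ0] = [11424, 6912]
r5 m[wet→φ2] = [1615680, 639360]
r5 m[wet→φ3] = [665280, 142080]
r5 m[wet→φ4] = [117810, 26640]
r5 m[slip→φ0] = [60, 50]
r5 m[slip→φ1] = [114912, 166320]
r5 m[slip→φ5] = [430920, 332640]
r5 m[ice→φ3] = [1, 1]
r5 m[cld→φ1] = [1, 1]
r5 m[snow→φ4] = [6, 3]
r5 m[snow→φ6] = [22680, 39312]
r5 m[fog→φ2] = [1, 1]
r5 m[sprk→φ4] = [1, 1]
r5 m[rain→φ3] = [1, 1]
r6 m[φ0→wet] = [990, 370]
r6 m[φ0→slip] = [116640, 137376]
r6 m[φ1→slip] = [15, 10]
r6 m[φ1→cld] = [855792, 2531088]
r6 m[φ2→wet] = [7, 4]
r6 m[φ2→fog] = [10972800, 2894400]
r6 m[φ3→wet] = [17, 18]
r6 m[φ3→ice] = [7363200, 6504000]
r6 m[φ3→rain] = [4178880, 9688320]
r6 m[φ4→wet] = [96, 96]
r6 m[φ4→snow] = [1235520, 2151360]
r6 m[φ4→sprk] = [8153730, 5713470]
r6 m[φ5→slip] = [4, 5]
r6 m[φ6→snow] = [6, 3]
r6 m[wet→φ0] = [11424, 6912]
r6 m[wet→φ2] = [1615680, 639360]
r6 m[wet→φ3] = [665280, 142080]
r6 m[wet→φ4] = [117810, 26640]
r6 m[slip→φ0] = [60, 50]
r6 m[slip→φ1] = [466560, 686880]
r6 m[slip→φ5] = [1749600, 1373760]
r6 m[ice→φ3] = [1, 1]
r6 m[cld→φ1] = [1, 1]
r6 m[snow→φ4] = [6, 3]
r6 m[snow→φ6] = [1235520, 2151360]
r6 m[fog→φ2] = [1, 1]
r6 m[sprk→φ4] = [1, 1]
r6 m[rain→φ3] = [1, 1]
r7 m[φ0→wet] = [990, 370]
r7 m[φ0→slip] = [116640, 137376]
r7 m[φ1→slip] = [15, 10]
r7 m[φ1→cld] = [3486240, 10380960]
r7 m[φ2→wet] = [7, 4]
r7 m[φ2→fog] = [10972800, 2894400]
r7 m[φ3→wet] = [17, 18]
r7 m[φ3→ice] = [7363200, 6504000]
r7 m[φ3→rain] = [4178880, 9688320]
r7 m[φ4→wet] = [96, 96]
r7 m[φ4→snow] = [1235520, 2151360]
r7 m[φ4→sprk] = [8153730, 5713470]
r7 m[φ5→slip] = [4, 5]
r7 m[φ6→snow] = [6, 3]
r7 m[wet→φ0] = [11424, 6912]
r7 m[wet→φ2] = [1615680, 639360]
r7 m[wet→φ3] = [665280, 142080]
r7 m[wet→φ4] = [117810, 26640]
r7 m[slip→φ0] = [60, 50]
r7 m[slip→φ1] = [466560, 686880]
r7 m[slip→φ5] = [1749600, 1373760]
r7 m[ice→φ3] = [1, 1]
r7 m[cld→φ1] = [1, 1]
r7 m[snow→φ4] = [6, 3]
r7 m[snow→φ6] = [1235520, 2151360]
r7 m[fog→φ2] = [1, 1]
r7 m[sprk→φ4] = [1, 1]
r7 m[rain→φ3] = [1, 1]
r8 m[φ0→wet] = [990, 370]
r8 m[φ0→slip] = [116640, 137376]
r8 m[φ1→slip] = [15, 10]
r8 m[φ1→cld] = [3486240, 10380960]
r8 m[φ2→wet] = [7, 4]
r8 m[φ2→fog] = [10972800, 2894400]
r8 m[φ3→wet] = [17, 18]
r8 m[φ3→ice] = [7363200, 6504000]
r8 m[φ3→rain] = [4178880, 9688320]
r8 m[φ4→wet] = [96, 96]
r8 m[φ4→snow] = [1235520, 2151360]
r8 m[φ4→sprk] = [8153730, 5713470]
r8 m[φ5→slip] = [4, 5]
r8 m[φ6→snow] = [6, 3]
r8 m[wet→φ0] = [11424, 6912]
r8 m[wet→φ2] = [1615680, 639360]
r8 m[wet→φ3] = [665280, 142080]
r8 m[wet→φ4] = [117810, 26640]
r8 m[slip→φ0] = [60, 50]
r8 m[slip→φ1] = [466560, 686880]
r8 m[slip→φ5] = [1749600, 1373760]
r8 m[ice→φ3] = [1, 1]
r8 m[cld→φ1] = [1, 1]
r8 m[snow→φ4] = [6, 3]
r8 m[snow→φ6] = [1235520, 2151360]
r8 m[fog→φ2] = [1, 1]
r8 m[sprk→φ4] = [1, 1]
r8 m[rain→φ3] = [1, 1]
fixed point reached at round 8
b[fog] = ⊗ incoming = [10972800, 2894400]

b[fog] = [10972800, 2894400]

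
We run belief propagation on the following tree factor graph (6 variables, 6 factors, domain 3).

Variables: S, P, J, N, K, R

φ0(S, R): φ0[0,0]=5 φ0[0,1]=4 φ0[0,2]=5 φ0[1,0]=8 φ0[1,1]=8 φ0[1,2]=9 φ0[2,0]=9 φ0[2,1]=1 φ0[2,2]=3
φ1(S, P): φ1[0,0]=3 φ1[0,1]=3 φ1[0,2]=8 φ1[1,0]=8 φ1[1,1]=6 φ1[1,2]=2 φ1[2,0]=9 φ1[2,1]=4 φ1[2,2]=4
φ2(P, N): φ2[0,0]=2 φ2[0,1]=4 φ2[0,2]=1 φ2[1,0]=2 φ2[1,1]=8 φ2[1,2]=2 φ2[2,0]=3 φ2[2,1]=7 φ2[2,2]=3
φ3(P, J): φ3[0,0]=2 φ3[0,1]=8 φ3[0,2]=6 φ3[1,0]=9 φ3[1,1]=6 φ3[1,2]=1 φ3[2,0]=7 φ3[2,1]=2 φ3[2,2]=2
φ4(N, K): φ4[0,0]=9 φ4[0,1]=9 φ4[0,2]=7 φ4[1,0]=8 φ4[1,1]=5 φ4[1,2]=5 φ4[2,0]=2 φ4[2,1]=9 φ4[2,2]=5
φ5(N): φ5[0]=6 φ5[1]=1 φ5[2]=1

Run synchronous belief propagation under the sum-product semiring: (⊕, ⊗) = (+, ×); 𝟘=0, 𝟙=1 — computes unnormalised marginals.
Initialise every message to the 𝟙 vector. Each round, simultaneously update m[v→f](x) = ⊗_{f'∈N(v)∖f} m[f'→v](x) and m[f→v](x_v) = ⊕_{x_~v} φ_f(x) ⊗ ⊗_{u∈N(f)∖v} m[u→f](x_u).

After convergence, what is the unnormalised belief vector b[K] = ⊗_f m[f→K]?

b[K] = [2030048, 1962288, 1563536]

init: all messages = 𝟙 over 3 values
r1 m[φ0→S] = [14, 25, 13]
r1 m[φ0→R] = [22, 13, 17]
r1 m[φ1→S] = [14, 16, 17]
r1 m[φ1→P] = [20, 13, 14]
r1 m[φ2→P] = [7, 12, 13]
r1 m[φ2→N] = [7, 19, 6]
r1 m[φ3→P] = [16, 16, 11]
r1 m[φ3→J] = [18, 16, 9]
r1 m[φ4→N] = [25, 18, 16]
r1 m[φ4→K] = [19, 23, 17]
r1 m[φ5→N] = [6, 1, 1]
r1 m[S→φ0] = [1, 1, 1]
r1 m[S→φ1] = [1, 1, 1]
r1 m[P→φ1] = [1, 1, 1]
r1 m[P→φ2] = [1, 1, 1]
r1 m[P→φ3] = [1, 1, 1]
r1 m[J→φ3] = [1, 1, 1]
r1 m[N→φ2] = [1, 1, 1]
r1 m[N→φ4] = [1, 1, 1]
r1 m[N→φ5] = [1, 1, 1]
r1 m[K→φ4] = [1, 1, 1]
r1 m[R→φ0] = [1, 1, 1]
r2 m[φ0→S] = [14, 25, 13]
r2 m[φ0→R] = [22, 13, 17]
r2 m[φ1→S] = [14, 16, 17]
r2 m[φ1→P] = [20, 13, 14]
r2 m[φ2→P] = [7, 12, 13]
r2 m[φ2→N] = [7, 19, 6]
r2 m[φ3→P] = [16, 16, 11]
r2 m[φ3→J] = [18, 16, 9]
r2 m[φ4→N] = [25, 18, 16]
r2 m[φ4→K] = [19, 23, 17]
r2 m[φ5→N] = [6, 1, 1]
r2 m[S→φ0] = [14, 16, 17]
r2 m[S→φ1] = [14, 25, 13]
r2 m[P→φ1] = [112, 192, 143]
r2 m[P→φ2] = [320, 208, 154]
r2 m[P→φ3] = [140, 156, 182]
r2 m[J→φ3] = [1, 1, 1]
r2 m[N→φ2] = [150, 18, 16]
r2 m[N→φ4] = [42, 19, 6]
r2 m[N→φ5] = [175, 342, 96]
r2 m[K→φ4] = [1, 1, 1]
r2 m[R→φ0] = [1, 1, 1]
r3 m[φ0→S] = [14, 25, 13]
r3 m[φ0→R] = [351, 201, 265]
r3 m[φ1→S] = [2056, 2334, 2348]
r3 m[φ1→P] = [359, 244, 214]
r3 m[φ2→P] = [388, 476, 624]
r3 m[φ2→N] = [1518, 4022, 1198]
r3 m[φ3→P] = [16, 16, 11]
r3 m[φ3→J] = [2958, 2420, 1360]
r3 m[φ4→N] = [25, 18, 16]
r3 m[φ4→K] = [542, 527, 419]
r3 m[φ5→N] = [6, 1, 1]
r3 m[S→φ0] = [14, 16, 17]
r3 m[S→φ1] = [14, 25, 13]
r3 m[P→φ1] = [112, 192, 143]
r3 m[P→φ2] = [320, 208, 154]
r3 m[P→φ3] = [140, 156, 182]
r3 m[J→φ3] = [1, 1, 1]
r3 m[N→φ2] = [150, 18, 16]
r3 m[N→φ4] = [42, 19, 6]
r3 m[N→φ5] = [175, 342, 96]
r3 m[K→φ4] = [1, 1, 1]
r3 m[R→φ0] = [1, 1, 1]
r4 m[φ0→S] = [14, 25, 13]
r4 m[φ0→R] = [351, 201, 265]
r4 m[φ1→S] = [2056, 2334, 2348]
r4 m[φ1→P] = [359, 244, 214]
r4 m[φ2→P] = [388, 476, 624]
r4 m[φ2→N] = [1518, 4022, 1198]
r4 m[φ3→P] = [16, 16, 11]
r4 m[φ3→J] = [2958, 2420, 1360]
r4 m[φ4→N] = [25, 18, 16]
r4 m[φ4→K] = [542, 527, 419]
r4 m[φ5→N] = [6, 1, 1]
r4 m[S→φ0] = [2056, 2334, 2348]
r4 m[S→φ1] = [14, 25, 13]
r4 m[P→φ1] = [6208, 7616, 6864]
r4 m[P→φ2] = [5744, 3904, 2354]
r4 m[P→φ3] = [139292, 116144, 133536]
r4 m[J→φ3] = [1, 1, 1]
r4 m[N→φ2] = [150, 18, 16]
r4 m[N→φ4] = [9108, 4022, 1198]
r4 m[N→φ5] = [37950, 72396, 19168]
r4 m[K→φ4] = [1, 1, 1]
r4 m[R→φ0] = [1, 1, 1]
r5 m[φ0→S] = [14, 25, 13]
r5 m[φ0→R] = [50084, 29244, 38330]
r5 m[φ1→S] = [96384, 109088, 113792]
r5 m[φ1→P] = [359, 244, 214]
r5 m[φ2→P] = [388, 476, 624]
r5 m[φ2→N] = [26358, 70686, 20614]
r5 m[φ3→P] = [16, 16, 11]
r5 m[φ3→J] = [2258632, 2078272, 1218968]
r5 m[φ4→N] = [25, 18, 16]
r5 m[φ4→K] = [116544, 112864, 89856]
r5 m[φ5→N] = [6, 1, 1]
r5 m[S→φ0] = [2056, 2334, 2348]
r5 m[S→φ1] = [14, 25, 13]
r5 m[P→φ1] = [6208, 7616, 6864]
r5 m[P→φ2] = [5744, 3904, 2354]
r5 m[P→φ3] = [139292, 116144, 133536]
r5 m[J→φ3] = [1, 1, 1]
r5 m[N→φ2] = [150, 18, 16]
r5 m[N→φ4] = [9108, 4022, 1198]
r5 m[N→φ5] = [37950, 72396, 19168]
r5 m[K→φ4] = [1, 1, 1]
r5 m[R→φ0] = [1, 1, 1]
r6 m[φ0→S] = [14, 25, 13]
r6 m[φ0→R] = [50084, 29244, 38330]
r6 m[φ1→S] = [96384, 109088, 113792]
r6 m[φ1→P] = [359, 244, 214]
r6 m[φ2→P] = [388, 476, 624]
r6 m[φ2→N] = [26358, 70686, 20614]
r6 m[φ3→P] = [16, 16, 11]
r6 m[φ3→J] = [2258632, 2078272, 1218968]
r6 m[φ4→N] = [25, 18, 16]
r6 m[φ4→K] = [116544, 112864, 89856]
r6 m[φ5→N] = [6, 1, 1]
r6 m[S→φ0] = [96384, 109088, 113792]
r6 m[S→φ1] = [14, 25, 13]
r6 m[P→φ1] = [6208, 7616, 6864]
r6 m[P→φ2] = [5744, 3904, 2354]
r6 m[P→φ3] = [139292, 116144, 133536]
r6 m[J→φ3] = [1, 1, 1]
r6 m[N→φ2] = [150, 18, 16]
r6 m[N→φ4] = [158148, 70686, 20614]
r6 m[N→φ5] = [658950, 1272348, 329824]
r6 m[K→φ4] = [1, 1, 1]
r6 m[R→φ0] = [1, 1, 1]
r7 m[φ0→S] = [14, 25, 13]
r7 m[φ0→R] = [2378752, 1372032, 1805088]
r7 m[φ1→S] = [96384, 109088, 113792]
r7 m[φ1→P] = [359, 244, 214]
r7 m[φ2→P] = [388, 476, 624]
r7 m[φ2→N] = [26358, 70686, 20614]
r7 m[φ3→P] = [16, 16, 11]
r7 m[φ3→J] = [2258632, 2078272, 1218968]
r7 m[φ4→N] = [25, 18, 16]
r7 m[φ4→K] = [2030048, 1962288, 1563536]
r7 m[φ5→N] = [6, 1, 1]
r7 m[S→φ0] = [96384, 109088, 113792]
r7 m[S→φ1] = [14, 25, 13]
r7 m[P→φ1] = [6208, 7616, 6864]
r7 m[P→φ2] = [5744, 3904, 2354]
r7 m[P→φ3] = [139292, 116144, 133536]
r7 m[J→φ3] = [1, 1, 1]
r7 m[N→φ2] = [150, 18, 16]
r7 m[N→φ4] = [158148, 70686, 20614]
r7 m[N→φ5] = [658950, 1272348, 329824]
r7 m[K→φ4] = [1, 1, 1]
r7 m[R→φ0] = [1, 1, 1]
r8 m[φ0→S] = [14, 25, 13]
r8 m[φ0→R] = [2378752, 1372032, 1805088]
r8 m[φ1→S] = [96384, 109088, 113792]
r8 m[φ1→P] = [359, 244, 214]
r8 m[φ2→P] = [388, 476, 624]
r8 m[φ2→N] = [26358, 70686, 20614]
r8 m[φ3→P] = [16, 16, 11]
r8 m[φ3→J] = [2258632, 2078272, 1218968]
r8 m[φ4→N] = [25, 18, 16]
r8 m[φ4→K] = [2030048, 1962288, 1563536]
r8 m[φ5→N] = [6, 1, 1]
r8 m[S→φ0] = [96384, 109088, 113792]
r8 m[S→φ1] = [14, 25, 13]
r8 m[P→φ1] = [6208, 7616, 6864]
r8 m[P→φ2] = [5744, 3904, 2354]
r8 m[P→φ3] = [139292, 116144, 133536]
r8 m[J→φ3] = [1, 1, 1]
r8 m[N→φ2] = [150, 18, 16]
r8 m[N→φ4] = [158148, 70686, 20614]
r8 m[N→φ5] = [658950, 1272348, 329824]
r8 m[K→φ4] = [1, 1, 1]
r8 m[R→φ0] = [1, 1, 1]
fixed point reached at round 8
b[K] = ⊗ incoming = [2030048, 1962288, 1563536]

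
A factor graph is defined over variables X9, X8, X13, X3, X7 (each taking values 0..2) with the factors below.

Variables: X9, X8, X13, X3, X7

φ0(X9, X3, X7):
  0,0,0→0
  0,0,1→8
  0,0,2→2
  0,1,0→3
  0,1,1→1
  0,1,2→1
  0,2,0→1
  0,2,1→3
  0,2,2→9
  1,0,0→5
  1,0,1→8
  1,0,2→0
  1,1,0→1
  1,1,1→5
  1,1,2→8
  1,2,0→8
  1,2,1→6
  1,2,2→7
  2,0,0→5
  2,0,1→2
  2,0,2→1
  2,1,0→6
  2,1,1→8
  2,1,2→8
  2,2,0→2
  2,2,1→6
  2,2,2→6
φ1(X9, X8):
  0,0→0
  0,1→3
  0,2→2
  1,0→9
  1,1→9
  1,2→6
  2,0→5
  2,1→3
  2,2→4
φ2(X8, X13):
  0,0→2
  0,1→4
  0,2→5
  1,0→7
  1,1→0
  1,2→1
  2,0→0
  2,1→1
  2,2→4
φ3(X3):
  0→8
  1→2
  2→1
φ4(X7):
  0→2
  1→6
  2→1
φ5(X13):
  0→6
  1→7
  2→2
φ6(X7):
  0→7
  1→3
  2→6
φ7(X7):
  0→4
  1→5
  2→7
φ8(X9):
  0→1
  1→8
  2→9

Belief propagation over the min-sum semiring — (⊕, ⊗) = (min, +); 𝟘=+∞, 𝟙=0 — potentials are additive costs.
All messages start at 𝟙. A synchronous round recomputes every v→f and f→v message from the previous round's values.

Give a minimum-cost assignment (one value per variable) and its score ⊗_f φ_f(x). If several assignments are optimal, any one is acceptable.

assignment: (X9=0, X8=1, X13=2, X3=2, X7=0); score = 22

init: all messages = 𝟙 over 3 values
r1 m[φ0→X9] = [0, 0, 1]
r1 m[φ0→X3] = [0, 1, 1]
r1 m[φ0→X7] = [0, 1, 0]
r1 m[φ1→X9] = [0, 6, 3]
r1 m[φ1→X8] = [0, 3, 2]
r1 m[φ2→X8] = [2, 0, 0]
r1 m[φ2→X13] = [0, 0, 1]
r1 m[φ3→X3] = [8, 2, 1]
r1 m[φ4→X7] = [2, 6, 1]
r1 m[φ5→X13] = [6, 7, 2]
r1 m[φ6→X7] = [7, 3, 6]
r1 m[φ7→X7] = [4, 5, 7]
r1 m[φ8→X9] = [1, 8, 9]
r1 m[X9→φ0] = [0, 0, 0]
r1 m[X9→φ1] = [0, 0, 0]
r1 m[X9→φ8] = [0, 0, 0]
r1 m[X8→φ1] = [0, 0, 0]
r1 m[X8→φ2] = [0, 0, 0]
r1 m[X13→φ2] = [0, 0, 0]
r1 m[X13→φ5] = [0, 0, 0]
r1 m[X3→φ0] = [0, 0, 0]
r1 m[X3→φ3] = [0, 0, 0]
r1 m[X7→φ0] = [0, 0, 0]
r1 m[X7→φ4] = [0, 0, 0]
r1 m[X7→φ6] = [0, 0, 0]
r1 m[X7→φ7] = [0, 0, 0]
r2 m[φ0→X9] = [0, 0, 1]
r2 m[φ0→X3] = [0, 1, 1]
r2 m[φ0→X7] = [0, 1, 0]
r2 m[φ1→X9] = [0, 6, 3]
r2 m[φ1→X8] = [0, 3, 2]
r2 m[φ2→X8] = [2, 0, 0]
r2 m[φ2→X13] = [0, 0, 1]
r2 m[φ3→X3] = [8, 2, 1]
r2 m[φ4→X7] = [2, 6, 1]
r2 m[φ5→X13] = [6, 7, 2]
r2 m[φ6→X7] = [7, 3, 6]
r2 m[φ7→X7] = [4, 5, 7]
r2 m[φ8→X9] = [1, 8, 9]
r2 m[X9→φ0] = [1, 14, 12]
r2 m[X9→φ1] = [1, 8, 10]
r2 m[X9→φ8] = [0, 6, 4]
r2 m[X8→φ1] = [2, 0, 0]
r2 m[X8→φ2] = [0, 3, 2]
r2 m[X13→φ2] = [6, 7, 2]
r2 m[X13→φ5] = [0, 0, 1]
r2 m[X3→φ0] = [8, 2, 1]
r2 m[X3→φ3] = [0, 1, 1]
r2 m[X7→φ0] = [13, 14, 14]
r2 m[X7→φ4] = [11, 9, 13]
r2 m[X7→φ6] = [6, 12, 8]
r2 m[X7→φ7] = [9, 10, 7]
r3 m[φ0→X9] = [15, 16, 16]
r3 m[φ0→X3] = [14, 16, 15]
r3 m[φ0→X7] = [3, 4, 4]
r3 m[φ1→X9] = [2, 6, 3]
r3 m[φ1→X8] = [1, 4, 3]
r3 m[φ2→X8] = [7, 3, 6]
r3 m[φ2→X13] = [2, 3, 4]
r3 m[φ3→X3] = [8, 2, 1]
r3 m[φ4→X7] = [2, 6, 1]
r3 m[φ5→X13] = [6, 7, 2]
r3 m[φ6→X7] = [7, 3, 6]
r3 m[φ7→X7] = [4, 5, 7]
r3 m[φ8→X9] = [1, 8, 9]
r3 m[X9→φ0] = [1, 14, 12]
r3 m[X9→φ1] = [1, 8, 10]
r3 m[X9→φ8] = [0, 6, 4]
r3 m[X8→φ1] = [2, 0, 0]
r3 m[X8→φ2] = [0, 3, 2]
r3 m[X13→φ2] = [6, 7, 2]
r3 m[X13→φ5] = [0, 0, 1]
r3 m[X3→φ0] = [8, 2, 1]
r3 m[X3→φ3] = [0, 1, 1]
r3 m[X7→φ0] = [13, 14, 14]
r3 m[X7→φ4] = [11, 9, 13]
r3 m[X7→φ6] = [6, 12, 8]
r3 m[X7→φ7] = [9, 10, 7]
r4 m[φ0→X9] = [15, 16, 16]
r4 m[φ0→X3] = [14, 16, 15]
r4 m[φ0→X7] = [3, 4, 4]
r4 m[φ1→X9] = [2, 6, 3]
r4 m[φ1→X8] = [1, 4, 3]
r4 m[φ2→X8] = [7, 3, 6]
r4 m[φ2→X13] = [2, 3, 4]
r4 m[φ3→X3] = [8, 2, 1]
r4 m[φ4→X7] = [2, 6, 1]
r4 m[φ5→X13] = [6, 7, 2]
r4 m[φ6→X7] = [7, 3, 6]
r4 m[φ7→X7] = [4, 5, 7]
r4 m[φ8→X9] = [1, 8, 9]
r4 m[X9→φ0] = [3, 14, 12]
r4 m[X9→φ1] = [16, 24, 25]
r4 m[X9→φ8] = [17, 22, 19]
r4 m[X8→φ1] = [7, 3, 6]
r4 m[X8→φ2] = [1, 4, 3]
r4 m[X13→φ2] = [6, 7, 2]
r4 m[X13→φ5] = [2, 3, 4]
r4 m[X3→φ0] = [8, 2, 1]
r4 m[X3→φ3] = [14, 16, 15]
r4 m[X7→φ0] = [13, 14, 14]
r4 m[X7→φ4] = [14, 12, 17]
r4 m[X7→φ6] = [9, 15, 12]
r4 m[X7→φ7] = [12, 13, 11]
r5 m[φ0→X9] = [15, 16, 16]
r5 m[φ0→X3] = [16, 18, 17]
r5 m[φ0→X7] = [5, 6, 6]
r5 m[φ1→X9] = [6, 12, 6]
r5 m[φ1→X8] = [16, 19, 18]
r5 m[φ2→X8] = [7, 3, 6]
r5 m[φ2→X13] = [3, 4, 5]
r5 m[φ3→X3] = [8, 2, 1]
r5 m[φ4→X7] = [2, 6, 1]
r5 m[φ5→X13] = [6, 7, 2]
r5 m[φ6→X7] = [7, 3, 6]
r5 m[φ7→X7] = [4, 5, 7]
r5 m[φ8→X9] = [1, 8, 9]
r5 m[X9→φ0] = [3, 14, 12]
r5 m[X9→φ1] = [16, 24, 25]
r5 m[X9→φ8] = [17, 22, 19]
r5 m[X8→φ1] = [7, 3, 6]
r5 m[X8→φ2] = [1, 4, 3]
r5 m[X13→φ2] = [6, 7, 2]
r5 m[X13→φ5] = [2, 3, 4]
r5 m[X3→φ0] = [8, 2, 1]
r5 m[X3→φ3] = [14, 16, 15]
r5 m[X7→φ0] = [13, 14, 14]
r5 m[X7→φ4] = [14, 12, 17]
r5 m[X7→φ6] = [9, 15, 12]
r5 m[X7→φ7] = [12, 13, 11]
r6 m[φ0→X9] = [15, 16, 16]
r6 m[φ0→X3] = [16, 18, 17]
r6 m[φ0→X7] = [5, 6, 6]
r6 m[φ1→X9] = [6, 12, 6]
r6 m[φ1→X8] = [16, 19, 18]
r6 m[φ2→X8] = [7, 3, 6]
r6 m[φ2→X13] = [3, 4, 5]
r6 m[φ3→X3] = [8, 2, 1]
r6 m[φ4→X7] = [2, 6, 1]
r6 m[φ5→X13] = [6, 7, 2]
r6 m[φ6→X7] = [7, 3, 6]
r6 m[φ7→X7] = [4, 5, 7]
r6 m[φ8→X9] = [1, 8, 9]
r6 m[X9→φ0] = [7, 20, 15]
r6 m[X9→φ1] = [16, 24, 25]
r6 m[X9→φ8] = [21, 28, 22]
r6 m[X8→φ1] = [7, 3, 6]
r6 m[X8→φ2] = [16, 19, 18]
r6 m[X13→φ2] = [6, 7, 2]
r6 m[X13→φ5] = [3, 4, 5]
r6 m[X3→φ0] = [8, 2, 1]
r6 m[X3→φ3] = [16, 18, 17]
r6 m[X7→φ0] = [13, 14, 14]
r6 m[X7→φ4] = [16, 14, 19]
r6 m[X7→φ6] = [11, 17, 14]
r6 m[X7→φ7] = [14, 15, 13]
r7 m[φ0→X9] = [15, 16, 16]
r7 m[φ0→X3] = [20, 22, 21]
r7 m[φ0→X7] = [9, 10, 10]
r7 m[φ1→X9] = [6, 12, 6]
r7 m[φ1→X8] = [16, 19, 18]
r7 m[φ2→X8] = [7, 3, 6]
r7 m[φ2→X13] = [18, 19, 20]
r7 m[φ3→X3] = [8, 2, 1]
r7 m[φ4→X7] = [2, 6, 1]
r7 m[φ5→X13] = [6, 7, 2]
r7 m[φ6→X7] = [7, 3, 6]
r7 m[φ7→X7] = [4, 5, 7]
r7 m[φ8→X9] = [1, 8, 9]
r7 m[X9→φ0] = [7, 20, 15]
r7 m[X9→φ1] = [16, 24, 25]
r7 m[X9→φ8] = [21, 28, 22]
r7 m[X8→φ1] = [7, 3, 6]
r7 m[X8→φ2] = [16, 19, 18]
r7 m[X13→φ2] = [6, 7, 2]
r7 m[X13→φ5] = [3, 4, 5]
r7 m[X3→φ0] = [8, 2, 1]
r7 m[X3→φ3] = [16, 18, 17]
r7 m[X7→φ0] = [13, 14, 14]
r7 m[X7→φ4] = [16, 14, 19]
r7 m[X7→φ6] = [11, 17, 14]
r7 m[X7→φ7] = [14, 15, 13]
r8 m[φ0→X9] = [15, 16, 16]
r8 m[φ0→X3] = [20, 22, 21]
r8 m[φ0→X7] = [9, 10, 10]
r8 m[φ1→X9] = [6, 12, 6]
r8 m[φ1→X8] = [16, 19, 18]
r8 m[φ2→X8] = [7, 3, 6]
r8 m[φ2→X13] = [18, 19, 20]
r8 m[φ3→X3] = [8, 2, 1]
r8 m[φ4→X7] = [2, 6, 1]
r8 m[φ5→X13] = [6, 7, 2]
r8 m[φ6→X7] = [7, 3, 6]
r8 m[φ7→X7] = [4, 5, 7]
r8 m[φ8→X9] = [1, 8, 9]
r8 m[X9→φ0] = [7, 20, 15]
r8 m[X9→φ1] = [16, 24, 25]
r8 m[X9→φ8] = [21, 28, 22]
r8 m[X8→φ1] = [7, 3, 6]
r8 m[X8→φ2] = [16, 19, 18]
r8 m[X13→φ2] = [6, 7, 2]
r8 m[X13→φ5] = [18, 19, 20]
r8 m[X3→φ0] = [8, 2, 1]
r8 m[X3→φ3] = [20, 22, 21]
r8 m[X7→φ0] = [13, 14, 14]
r8 m[X7→φ4] = [20, 18, 23]
r8 m[X7→φ6] = [15, 21, 18]
r8 m[X7→φ7] = [18, 19, 17]
r9 m[φ0→X9] = [15, 16, 16]
r9 m[φ0→X3] = [20, 22, 21]
r9 m[φ0→X7] = [9, 10, 10]
r9 m[φ1→X9] = [6, 12, 6]
r9 m[φ1→X8] = [16, 19, 18]
r9 m[φ2→X8] = [7, 3, 6]
r9 m[φ2→X13] = [18, 19, 20]
r9 m[φ3→X3] = [8, 2, 1]
r9 m[φ4→X7] = [2, 6, 1]
r9 m[φ5→X13] = [6, 7, 2]
r9 m[φ6→X7] = [7, 3, 6]
r9 m[φ7→X7] = [4, 5, 7]
r9 m[φ8→X9] = [1, 8, 9]
r9 m[X9→φ0] = [7, 20, 15]
r9 m[X9→φ1] = [16, 24, 25]
r9 m[X9→φ8] = [21, 28, 22]
r9 m[X8→φ1] = [7, 3, 6]
r9 m[X8→φ2] = [16, 19, 18]
r9 m[X13→φ2] = [6, 7, 2]
r9 m[X13→φ5] = [18, 19, 20]
r9 m[X3→φ0] = [8, 2, 1]
r9 m[X3→φ3] = [20, 22, 21]
r9 m[X7→φ0] = [13, 14, 14]
r9 m[X7→φ4] = [20, 18, 23]
r9 m[X7→φ6] = [15, 21, 18]
r9 m[X7→φ7] = [18, 19, 17]
fixed point reached at round 9
traceback from X9: (X9=0, X8=1, X13=2, X3=2, X7=0), score=22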